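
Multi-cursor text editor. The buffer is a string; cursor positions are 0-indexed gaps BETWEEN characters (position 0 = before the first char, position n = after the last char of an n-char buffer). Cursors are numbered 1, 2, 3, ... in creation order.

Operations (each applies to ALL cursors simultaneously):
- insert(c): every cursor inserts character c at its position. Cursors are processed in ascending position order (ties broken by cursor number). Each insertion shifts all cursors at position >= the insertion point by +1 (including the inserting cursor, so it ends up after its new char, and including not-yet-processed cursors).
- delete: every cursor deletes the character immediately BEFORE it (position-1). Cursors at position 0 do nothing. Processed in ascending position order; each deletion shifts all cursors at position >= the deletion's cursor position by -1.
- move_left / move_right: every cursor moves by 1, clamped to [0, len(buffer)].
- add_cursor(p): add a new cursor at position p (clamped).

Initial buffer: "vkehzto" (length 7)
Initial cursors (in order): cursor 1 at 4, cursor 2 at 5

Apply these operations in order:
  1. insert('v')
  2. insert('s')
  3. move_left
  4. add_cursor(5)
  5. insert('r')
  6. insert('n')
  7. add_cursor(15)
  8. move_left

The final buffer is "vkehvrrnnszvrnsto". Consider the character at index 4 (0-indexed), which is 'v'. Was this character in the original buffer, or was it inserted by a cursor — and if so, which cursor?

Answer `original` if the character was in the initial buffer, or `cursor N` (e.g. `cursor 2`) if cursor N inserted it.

After op 1 (insert('v')): buffer="vkehvzvto" (len 9), cursors c1@5 c2@7, authorship ....1.2..
After op 2 (insert('s')): buffer="vkehvszvsto" (len 11), cursors c1@6 c2@9, authorship ....11.22..
After op 3 (move_left): buffer="vkehvszvsto" (len 11), cursors c1@5 c2@8, authorship ....11.22..
After op 4 (add_cursor(5)): buffer="vkehvszvsto" (len 11), cursors c1@5 c3@5 c2@8, authorship ....11.22..
After op 5 (insert('r')): buffer="vkehvrrszvrsto" (len 14), cursors c1@7 c3@7 c2@11, authorship ....1131.222..
After op 6 (insert('n')): buffer="vkehvrrnnszvrnsto" (len 17), cursors c1@9 c3@9 c2@14, authorship ....113131.2222..
After op 7 (add_cursor(15)): buffer="vkehvrrnnszvrnsto" (len 17), cursors c1@9 c3@9 c2@14 c4@15, authorship ....113131.2222..
After op 8 (move_left): buffer="vkehvrrnnszvrnsto" (len 17), cursors c1@8 c3@8 c2@13 c4@14, authorship ....113131.2222..
Authorship (.=original, N=cursor N): . . . . 1 1 3 1 3 1 . 2 2 2 2 . .
Index 4: author = 1

Answer: cursor 1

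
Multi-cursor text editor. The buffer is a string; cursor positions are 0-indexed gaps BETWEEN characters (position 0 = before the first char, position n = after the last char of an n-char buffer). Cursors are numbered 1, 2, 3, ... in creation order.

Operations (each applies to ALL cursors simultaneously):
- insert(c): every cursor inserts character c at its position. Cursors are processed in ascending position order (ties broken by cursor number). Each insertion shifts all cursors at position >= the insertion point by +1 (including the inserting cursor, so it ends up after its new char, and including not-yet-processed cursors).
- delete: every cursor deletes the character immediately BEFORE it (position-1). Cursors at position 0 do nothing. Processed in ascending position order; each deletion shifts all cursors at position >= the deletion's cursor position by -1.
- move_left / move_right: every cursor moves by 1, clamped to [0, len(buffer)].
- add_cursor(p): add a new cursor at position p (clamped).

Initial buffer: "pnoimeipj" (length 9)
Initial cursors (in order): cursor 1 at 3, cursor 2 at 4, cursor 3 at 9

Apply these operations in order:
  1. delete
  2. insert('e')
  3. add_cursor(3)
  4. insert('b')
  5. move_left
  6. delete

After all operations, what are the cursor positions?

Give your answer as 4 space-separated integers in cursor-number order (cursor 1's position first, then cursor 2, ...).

After op 1 (delete): buffer="pnmeip" (len 6), cursors c1@2 c2@2 c3@6, authorship ......
After op 2 (insert('e')): buffer="pneemeipe" (len 9), cursors c1@4 c2@4 c3@9, authorship ..12....3
After op 3 (add_cursor(3)): buffer="pneemeipe" (len 9), cursors c4@3 c1@4 c2@4 c3@9, authorship ..12....3
After op 4 (insert('b')): buffer="pnebebbmeipeb" (len 13), cursors c4@4 c1@7 c2@7 c3@13, authorship ..14212....33
After op 5 (move_left): buffer="pnebebbmeipeb" (len 13), cursors c4@3 c1@6 c2@6 c3@12, authorship ..14212....33
After op 6 (delete): buffer="pnbbmeipb" (len 9), cursors c4@2 c1@3 c2@3 c3@8, authorship ..42....3

Answer: 3 3 8 2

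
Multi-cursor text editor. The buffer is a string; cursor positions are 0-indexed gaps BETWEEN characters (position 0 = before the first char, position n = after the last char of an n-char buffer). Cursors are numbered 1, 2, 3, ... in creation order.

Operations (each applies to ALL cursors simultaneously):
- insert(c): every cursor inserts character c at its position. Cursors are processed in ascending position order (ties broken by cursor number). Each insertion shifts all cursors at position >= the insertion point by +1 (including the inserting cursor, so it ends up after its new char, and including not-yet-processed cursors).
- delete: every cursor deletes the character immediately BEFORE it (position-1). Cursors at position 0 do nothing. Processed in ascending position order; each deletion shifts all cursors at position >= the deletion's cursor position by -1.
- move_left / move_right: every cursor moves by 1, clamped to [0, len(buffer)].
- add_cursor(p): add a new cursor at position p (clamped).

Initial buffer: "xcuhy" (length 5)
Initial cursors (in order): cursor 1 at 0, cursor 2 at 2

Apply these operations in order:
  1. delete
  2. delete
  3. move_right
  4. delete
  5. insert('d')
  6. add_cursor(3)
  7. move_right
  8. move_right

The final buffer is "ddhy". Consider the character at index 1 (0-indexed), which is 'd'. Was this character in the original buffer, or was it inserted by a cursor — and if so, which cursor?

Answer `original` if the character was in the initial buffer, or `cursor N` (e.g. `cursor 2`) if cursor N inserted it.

After op 1 (delete): buffer="xuhy" (len 4), cursors c1@0 c2@1, authorship ....
After op 2 (delete): buffer="uhy" (len 3), cursors c1@0 c2@0, authorship ...
After op 3 (move_right): buffer="uhy" (len 3), cursors c1@1 c2@1, authorship ...
After op 4 (delete): buffer="hy" (len 2), cursors c1@0 c2@0, authorship ..
After op 5 (insert('d')): buffer="ddhy" (len 4), cursors c1@2 c2@2, authorship 12..
After op 6 (add_cursor(3)): buffer="ddhy" (len 4), cursors c1@2 c2@2 c3@3, authorship 12..
After op 7 (move_right): buffer="ddhy" (len 4), cursors c1@3 c2@3 c3@4, authorship 12..
After op 8 (move_right): buffer="ddhy" (len 4), cursors c1@4 c2@4 c3@4, authorship 12..
Authorship (.=original, N=cursor N): 1 2 . .
Index 1: author = 2

Answer: cursor 2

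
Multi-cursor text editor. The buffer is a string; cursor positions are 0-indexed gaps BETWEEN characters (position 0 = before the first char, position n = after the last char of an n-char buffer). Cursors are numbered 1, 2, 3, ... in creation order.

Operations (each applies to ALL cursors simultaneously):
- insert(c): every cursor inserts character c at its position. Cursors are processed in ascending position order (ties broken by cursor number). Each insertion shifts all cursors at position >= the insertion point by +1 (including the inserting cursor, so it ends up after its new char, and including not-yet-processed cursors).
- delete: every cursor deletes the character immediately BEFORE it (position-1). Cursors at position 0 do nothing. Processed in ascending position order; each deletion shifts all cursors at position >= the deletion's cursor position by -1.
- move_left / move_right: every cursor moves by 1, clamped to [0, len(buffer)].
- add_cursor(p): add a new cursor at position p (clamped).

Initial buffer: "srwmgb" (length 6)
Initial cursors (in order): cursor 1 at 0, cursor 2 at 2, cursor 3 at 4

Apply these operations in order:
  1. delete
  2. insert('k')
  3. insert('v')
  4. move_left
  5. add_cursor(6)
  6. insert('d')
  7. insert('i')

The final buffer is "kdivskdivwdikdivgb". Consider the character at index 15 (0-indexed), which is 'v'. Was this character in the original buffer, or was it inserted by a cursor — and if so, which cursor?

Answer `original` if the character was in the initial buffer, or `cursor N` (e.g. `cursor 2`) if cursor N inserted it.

Answer: cursor 3

Derivation:
After op 1 (delete): buffer="swgb" (len 4), cursors c1@0 c2@1 c3@2, authorship ....
After op 2 (insert('k')): buffer="kskwkgb" (len 7), cursors c1@1 c2@3 c3@5, authorship 1.2.3..
After op 3 (insert('v')): buffer="kvskvwkvgb" (len 10), cursors c1@2 c2@5 c3@8, authorship 11.22.33..
After op 4 (move_left): buffer="kvskvwkvgb" (len 10), cursors c1@1 c2@4 c3@7, authorship 11.22.33..
After op 5 (add_cursor(6)): buffer="kvskvwkvgb" (len 10), cursors c1@1 c2@4 c4@6 c3@7, authorship 11.22.33..
After op 6 (insert('d')): buffer="kdvskdvwdkdvgb" (len 14), cursors c1@2 c2@6 c4@9 c3@11, authorship 111.222.4333..
After op 7 (insert('i')): buffer="kdivskdivwdikdivgb" (len 18), cursors c1@3 c2@8 c4@12 c3@15, authorship 1111.2222.443333..
Authorship (.=original, N=cursor N): 1 1 1 1 . 2 2 2 2 . 4 4 3 3 3 3 . .
Index 15: author = 3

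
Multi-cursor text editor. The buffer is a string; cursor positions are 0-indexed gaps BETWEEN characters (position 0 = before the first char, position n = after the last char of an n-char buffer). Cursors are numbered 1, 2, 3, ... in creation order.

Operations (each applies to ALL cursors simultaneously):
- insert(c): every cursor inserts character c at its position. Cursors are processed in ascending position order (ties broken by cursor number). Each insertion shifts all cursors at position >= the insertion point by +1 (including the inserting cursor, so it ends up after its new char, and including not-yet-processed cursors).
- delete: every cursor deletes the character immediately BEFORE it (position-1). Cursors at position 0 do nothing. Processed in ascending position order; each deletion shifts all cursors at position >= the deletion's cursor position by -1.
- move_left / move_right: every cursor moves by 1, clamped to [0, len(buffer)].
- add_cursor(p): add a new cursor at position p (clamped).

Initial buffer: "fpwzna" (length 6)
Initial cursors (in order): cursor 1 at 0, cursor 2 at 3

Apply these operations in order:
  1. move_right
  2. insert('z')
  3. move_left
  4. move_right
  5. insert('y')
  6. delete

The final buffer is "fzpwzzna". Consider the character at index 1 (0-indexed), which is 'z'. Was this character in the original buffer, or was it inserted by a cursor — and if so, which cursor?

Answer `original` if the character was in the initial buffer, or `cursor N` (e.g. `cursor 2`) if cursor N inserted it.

After op 1 (move_right): buffer="fpwzna" (len 6), cursors c1@1 c2@4, authorship ......
After op 2 (insert('z')): buffer="fzpwzzna" (len 8), cursors c1@2 c2@6, authorship .1...2..
After op 3 (move_left): buffer="fzpwzzna" (len 8), cursors c1@1 c2@5, authorship .1...2..
After op 4 (move_right): buffer="fzpwzzna" (len 8), cursors c1@2 c2@6, authorship .1...2..
After op 5 (insert('y')): buffer="fzypwzzyna" (len 10), cursors c1@3 c2@8, authorship .11...22..
After op 6 (delete): buffer="fzpwzzna" (len 8), cursors c1@2 c2@6, authorship .1...2..
Authorship (.=original, N=cursor N): . 1 . . . 2 . .
Index 1: author = 1

Answer: cursor 1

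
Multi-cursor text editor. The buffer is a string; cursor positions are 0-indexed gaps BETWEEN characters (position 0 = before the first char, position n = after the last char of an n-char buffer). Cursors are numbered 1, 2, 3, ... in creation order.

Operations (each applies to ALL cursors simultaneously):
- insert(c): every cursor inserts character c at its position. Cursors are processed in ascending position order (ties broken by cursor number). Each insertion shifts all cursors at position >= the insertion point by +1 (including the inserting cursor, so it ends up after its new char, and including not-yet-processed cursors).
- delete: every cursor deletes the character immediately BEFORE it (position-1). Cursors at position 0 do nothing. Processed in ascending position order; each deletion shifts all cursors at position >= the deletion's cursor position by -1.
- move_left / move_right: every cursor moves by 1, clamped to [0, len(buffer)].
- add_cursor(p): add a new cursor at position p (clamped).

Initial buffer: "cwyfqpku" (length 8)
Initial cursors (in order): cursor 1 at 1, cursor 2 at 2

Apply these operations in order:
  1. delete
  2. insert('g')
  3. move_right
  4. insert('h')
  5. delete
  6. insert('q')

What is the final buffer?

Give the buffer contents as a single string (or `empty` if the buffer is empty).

Answer: ggyqqfqpku

Derivation:
After op 1 (delete): buffer="yfqpku" (len 6), cursors c1@0 c2@0, authorship ......
After op 2 (insert('g')): buffer="ggyfqpku" (len 8), cursors c1@2 c2@2, authorship 12......
After op 3 (move_right): buffer="ggyfqpku" (len 8), cursors c1@3 c2@3, authorship 12......
After op 4 (insert('h')): buffer="ggyhhfqpku" (len 10), cursors c1@5 c2@5, authorship 12.12.....
After op 5 (delete): buffer="ggyfqpku" (len 8), cursors c1@3 c2@3, authorship 12......
After op 6 (insert('q')): buffer="ggyqqfqpku" (len 10), cursors c1@5 c2@5, authorship 12.12.....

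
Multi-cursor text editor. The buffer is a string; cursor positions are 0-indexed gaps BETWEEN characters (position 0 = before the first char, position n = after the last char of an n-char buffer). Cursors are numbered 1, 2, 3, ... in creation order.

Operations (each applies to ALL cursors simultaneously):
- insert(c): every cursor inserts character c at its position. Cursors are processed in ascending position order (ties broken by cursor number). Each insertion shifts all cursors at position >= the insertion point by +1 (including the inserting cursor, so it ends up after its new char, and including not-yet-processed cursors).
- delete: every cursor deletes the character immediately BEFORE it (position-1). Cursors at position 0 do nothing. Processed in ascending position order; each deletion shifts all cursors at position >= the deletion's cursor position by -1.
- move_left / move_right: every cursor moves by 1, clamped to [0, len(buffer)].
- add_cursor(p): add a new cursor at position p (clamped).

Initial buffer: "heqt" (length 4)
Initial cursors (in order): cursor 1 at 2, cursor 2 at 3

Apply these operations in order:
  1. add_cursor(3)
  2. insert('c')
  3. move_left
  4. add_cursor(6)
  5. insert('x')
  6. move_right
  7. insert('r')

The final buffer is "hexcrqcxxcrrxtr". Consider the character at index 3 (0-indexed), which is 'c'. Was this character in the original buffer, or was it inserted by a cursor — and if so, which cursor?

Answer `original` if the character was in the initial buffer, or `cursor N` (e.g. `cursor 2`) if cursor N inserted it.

Answer: cursor 1

Derivation:
After op 1 (add_cursor(3)): buffer="heqt" (len 4), cursors c1@2 c2@3 c3@3, authorship ....
After op 2 (insert('c')): buffer="hecqcct" (len 7), cursors c1@3 c2@6 c3@6, authorship ..1.23.
After op 3 (move_left): buffer="hecqcct" (len 7), cursors c1@2 c2@5 c3@5, authorship ..1.23.
After op 4 (add_cursor(6)): buffer="hecqcct" (len 7), cursors c1@2 c2@5 c3@5 c4@6, authorship ..1.23.
After op 5 (insert('x')): buffer="hexcqcxxcxt" (len 11), cursors c1@3 c2@8 c3@8 c4@10, authorship ..11.22334.
After op 6 (move_right): buffer="hexcqcxxcxt" (len 11), cursors c1@4 c2@9 c3@9 c4@11, authorship ..11.22334.
After op 7 (insert('r')): buffer="hexcrqcxxcrrxtr" (len 15), cursors c1@5 c2@12 c3@12 c4@15, authorship ..111.2233234.4
Authorship (.=original, N=cursor N): . . 1 1 1 . 2 2 3 3 2 3 4 . 4
Index 3: author = 1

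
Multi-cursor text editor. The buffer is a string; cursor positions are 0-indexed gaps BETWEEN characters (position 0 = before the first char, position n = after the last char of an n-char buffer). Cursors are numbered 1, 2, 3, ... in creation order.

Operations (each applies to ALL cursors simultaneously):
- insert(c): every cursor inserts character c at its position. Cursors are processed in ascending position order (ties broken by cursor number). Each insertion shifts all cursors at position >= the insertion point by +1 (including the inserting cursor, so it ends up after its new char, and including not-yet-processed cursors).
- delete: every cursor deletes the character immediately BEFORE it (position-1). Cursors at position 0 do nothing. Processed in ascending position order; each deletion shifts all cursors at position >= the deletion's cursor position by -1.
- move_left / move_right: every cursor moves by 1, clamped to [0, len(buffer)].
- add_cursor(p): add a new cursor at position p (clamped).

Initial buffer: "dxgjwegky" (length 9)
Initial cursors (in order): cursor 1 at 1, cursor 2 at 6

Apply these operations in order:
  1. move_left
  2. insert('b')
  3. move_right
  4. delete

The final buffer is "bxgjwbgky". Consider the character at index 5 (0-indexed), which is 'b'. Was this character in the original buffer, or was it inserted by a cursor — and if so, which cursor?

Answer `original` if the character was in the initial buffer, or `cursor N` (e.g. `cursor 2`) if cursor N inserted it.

Answer: cursor 2

Derivation:
After op 1 (move_left): buffer="dxgjwegky" (len 9), cursors c1@0 c2@5, authorship .........
After op 2 (insert('b')): buffer="bdxgjwbegky" (len 11), cursors c1@1 c2@7, authorship 1.....2....
After op 3 (move_right): buffer="bdxgjwbegky" (len 11), cursors c1@2 c2@8, authorship 1.....2....
After op 4 (delete): buffer="bxgjwbgky" (len 9), cursors c1@1 c2@6, authorship 1....2...
Authorship (.=original, N=cursor N): 1 . . . . 2 . . .
Index 5: author = 2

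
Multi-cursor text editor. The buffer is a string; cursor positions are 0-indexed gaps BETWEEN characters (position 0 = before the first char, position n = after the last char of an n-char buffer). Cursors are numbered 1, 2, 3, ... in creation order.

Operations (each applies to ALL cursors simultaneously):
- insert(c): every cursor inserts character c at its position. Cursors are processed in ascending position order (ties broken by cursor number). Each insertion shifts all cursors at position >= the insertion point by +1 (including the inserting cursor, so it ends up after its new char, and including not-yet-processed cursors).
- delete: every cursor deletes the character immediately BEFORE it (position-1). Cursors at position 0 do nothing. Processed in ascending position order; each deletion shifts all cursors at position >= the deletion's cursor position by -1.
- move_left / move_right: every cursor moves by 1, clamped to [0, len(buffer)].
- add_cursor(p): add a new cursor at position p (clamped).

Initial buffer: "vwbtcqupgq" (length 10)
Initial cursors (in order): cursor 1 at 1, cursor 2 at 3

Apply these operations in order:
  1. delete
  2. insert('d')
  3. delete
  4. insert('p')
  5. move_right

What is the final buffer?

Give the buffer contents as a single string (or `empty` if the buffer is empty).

Answer: pwptcqupgq

Derivation:
After op 1 (delete): buffer="wtcqupgq" (len 8), cursors c1@0 c2@1, authorship ........
After op 2 (insert('d')): buffer="dwdtcqupgq" (len 10), cursors c1@1 c2@3, authorship 1.2.......
After op 3 (delete): buffer="wtcqupgq" (len 8), cursors c1@0 c2@1, authorship ........
After op 4 (insert('p')): buffer="pwptcqupgq" (len 10), cursors c1@1 c2@3, authorship 1.2.......
After op 5 (move_right): buffer="pwptcqupgq" (len 10), cursors c1@2 c2@4, authorship 1.2.......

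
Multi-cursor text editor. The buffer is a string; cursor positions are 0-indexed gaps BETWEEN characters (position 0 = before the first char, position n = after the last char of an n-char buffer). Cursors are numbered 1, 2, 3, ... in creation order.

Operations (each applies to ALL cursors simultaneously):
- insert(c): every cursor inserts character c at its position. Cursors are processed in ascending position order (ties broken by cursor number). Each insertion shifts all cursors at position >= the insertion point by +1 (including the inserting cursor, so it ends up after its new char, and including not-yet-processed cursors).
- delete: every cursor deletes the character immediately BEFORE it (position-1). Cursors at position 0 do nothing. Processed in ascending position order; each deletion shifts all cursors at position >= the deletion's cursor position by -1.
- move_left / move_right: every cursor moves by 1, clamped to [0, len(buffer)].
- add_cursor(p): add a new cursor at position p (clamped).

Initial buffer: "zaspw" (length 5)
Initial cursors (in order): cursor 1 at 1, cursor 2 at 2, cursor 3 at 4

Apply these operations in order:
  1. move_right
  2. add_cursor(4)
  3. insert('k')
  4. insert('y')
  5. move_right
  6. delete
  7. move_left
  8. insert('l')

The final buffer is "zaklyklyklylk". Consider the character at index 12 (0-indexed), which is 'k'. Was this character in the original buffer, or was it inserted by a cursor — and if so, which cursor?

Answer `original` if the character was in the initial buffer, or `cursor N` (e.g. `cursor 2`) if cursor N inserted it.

After op 1 (move_right): buffer="zaspw" (len 5), cursors c1@2 c2@3 c3@5, authorship .....
After op 2 (add_cursor(4)): buffer="zaspw" (len 5), cursors c1@2 c2@3 c4@4 c3@5, authorship .....
After op 3 (insert('k')): buffer="zakskpkwk" (len 9), cursors c1@3 c2@5 c4@7 c3@9, authorship ..1.2.4.3
After op 4 (insert('y')): buffer="zakyskypkywky" (len 13), cursors c1@4 c2@7 c4@10 c3@13, authorship ..11.22.44.33
After op 5 (move_right): buffer="zakyskypkywky" (len 13), cursors c1@5 c2@8 c4@11 c3@13, authorship ..11.22.44.33
After op 6 (delete): buffer="zakykykyk" (len 9), cursors c1@4 c2@6 c4@8 c3@9, authorship ..1122443
After op 7 (move_left): buffer="zakykykyk" (len 9), cursors c1@3 c2@5 c4@7 c3@8, authorship ..1122443
After op 8 (insert('l')): buffer="zaklyklyklylk" (len 13), cursors c1@4 c2@7 c4@10 c3@12, authorship ..11122244433
Authorship (.=original, N=cursor N): . . 1 1 1 2 2 2 4 4 4 3 3
Index 12: author = 3

Answer: cursor 3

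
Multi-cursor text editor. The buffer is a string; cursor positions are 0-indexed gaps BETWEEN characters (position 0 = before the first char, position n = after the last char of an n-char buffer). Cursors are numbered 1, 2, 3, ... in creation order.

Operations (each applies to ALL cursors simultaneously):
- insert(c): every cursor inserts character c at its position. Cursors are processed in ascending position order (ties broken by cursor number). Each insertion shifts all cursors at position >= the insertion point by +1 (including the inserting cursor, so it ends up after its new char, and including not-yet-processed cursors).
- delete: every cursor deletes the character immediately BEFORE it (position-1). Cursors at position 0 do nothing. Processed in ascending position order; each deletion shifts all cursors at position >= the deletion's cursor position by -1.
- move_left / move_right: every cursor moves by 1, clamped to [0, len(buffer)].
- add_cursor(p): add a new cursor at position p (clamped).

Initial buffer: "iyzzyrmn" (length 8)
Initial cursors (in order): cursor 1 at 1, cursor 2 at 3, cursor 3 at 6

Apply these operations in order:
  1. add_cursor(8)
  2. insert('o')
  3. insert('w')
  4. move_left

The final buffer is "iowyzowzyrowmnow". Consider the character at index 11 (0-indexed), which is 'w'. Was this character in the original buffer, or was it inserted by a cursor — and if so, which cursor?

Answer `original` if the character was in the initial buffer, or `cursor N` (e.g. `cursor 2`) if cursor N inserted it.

After op 1 (add_cursor(8)): buffer="iyzzyrmn" (len 8), cursors c1@1 c2@3 c3@6 c4@8, authorship ........
After op 2 (insert('o')): buffer="ioyzozyromno" (len 12), cursors c1@2 c2@5 c3@9 c4@12, authorship .1..2...3..4
After op 3 (insert('w')): buffer="iowyzowzyrowmnow" (len 16), cursors c1@3 c2@7 c3@12 c4@16, authorship .11..22...33..44
After op 4 (move_left): buffer="iowyzowzyrowmnow" (len 16), cursors c1@2 c2@6 c3@11 c4@15, authorship .11..22...33..44
Authorship (.=original, N=cursor N): . 1 1 . . 2 2 . . . 3 3 . . 4 4
Index 11: author = 3

Answer: cursor 3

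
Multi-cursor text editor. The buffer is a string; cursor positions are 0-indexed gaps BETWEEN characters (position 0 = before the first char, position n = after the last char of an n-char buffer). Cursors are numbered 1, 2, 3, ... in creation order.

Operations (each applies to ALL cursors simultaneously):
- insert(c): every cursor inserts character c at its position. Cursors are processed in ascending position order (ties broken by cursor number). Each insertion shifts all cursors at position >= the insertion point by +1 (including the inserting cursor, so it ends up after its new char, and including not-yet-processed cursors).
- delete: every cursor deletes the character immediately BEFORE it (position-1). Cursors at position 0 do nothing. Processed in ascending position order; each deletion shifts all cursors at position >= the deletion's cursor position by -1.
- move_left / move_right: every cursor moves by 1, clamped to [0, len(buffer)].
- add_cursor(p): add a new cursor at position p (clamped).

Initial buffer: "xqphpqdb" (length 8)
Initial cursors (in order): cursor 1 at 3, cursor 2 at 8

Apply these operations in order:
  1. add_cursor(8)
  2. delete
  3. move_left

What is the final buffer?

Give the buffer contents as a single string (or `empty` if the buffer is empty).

Answer: xqhpq

Derivation:
After op 1 (add_cursor(8)): buffer="xqphpqdb" (len 8), cursors c1@3 c2@8 c3@8, authorship ........
After op 2 (delete): buffer="xqhpq" (len 5), cursors c1@2 c2@5 c3@5, authorship .....
After op 3 (move_left): buffer="xqhpq" (len 5), cursors c1@1 c2@4 c3@4, authorship .....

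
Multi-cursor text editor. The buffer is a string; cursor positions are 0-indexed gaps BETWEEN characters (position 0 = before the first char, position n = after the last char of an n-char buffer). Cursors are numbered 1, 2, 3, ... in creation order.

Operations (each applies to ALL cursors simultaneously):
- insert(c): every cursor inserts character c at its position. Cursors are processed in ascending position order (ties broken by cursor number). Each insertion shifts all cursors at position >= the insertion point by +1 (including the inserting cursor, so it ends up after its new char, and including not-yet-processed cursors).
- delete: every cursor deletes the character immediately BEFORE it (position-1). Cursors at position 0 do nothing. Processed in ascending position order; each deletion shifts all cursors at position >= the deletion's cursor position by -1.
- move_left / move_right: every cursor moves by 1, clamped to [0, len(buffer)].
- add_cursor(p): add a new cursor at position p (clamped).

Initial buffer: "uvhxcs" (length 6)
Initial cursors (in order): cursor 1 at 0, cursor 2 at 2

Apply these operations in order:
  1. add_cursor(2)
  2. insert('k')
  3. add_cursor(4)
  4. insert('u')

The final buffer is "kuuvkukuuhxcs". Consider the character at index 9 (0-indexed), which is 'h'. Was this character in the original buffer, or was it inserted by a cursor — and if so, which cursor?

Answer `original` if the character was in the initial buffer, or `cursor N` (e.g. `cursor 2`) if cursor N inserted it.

Answer: original

Derivation:
After op 1 (add_cursor(2)): buffer="uvhxcs" (len 6), cursors c1@0 c2@2 c3@2, authorship ......
After op 2 (insert('k')): buffer="kuvkkhxcs" (len 9), cursors c1@1 c2@5 c3@5, authorship 1..23....
After op 3 (add_cursor(4)): buffer="kuvkkhxcs" (len 9), cursors c1@1 c4@4 c2@5 c3@5, authorship 1..23....
After op 4 (insert('u')): buffer="kuuvkukuuhxcs" (len 13), cursors c1@2 c4@6 c2@9 c3@9, authorship 11..24323....
Authorship (.=original, N=cursor N): 1 1 . . 2 4 3 2 3 . . . .
Index 9: author = original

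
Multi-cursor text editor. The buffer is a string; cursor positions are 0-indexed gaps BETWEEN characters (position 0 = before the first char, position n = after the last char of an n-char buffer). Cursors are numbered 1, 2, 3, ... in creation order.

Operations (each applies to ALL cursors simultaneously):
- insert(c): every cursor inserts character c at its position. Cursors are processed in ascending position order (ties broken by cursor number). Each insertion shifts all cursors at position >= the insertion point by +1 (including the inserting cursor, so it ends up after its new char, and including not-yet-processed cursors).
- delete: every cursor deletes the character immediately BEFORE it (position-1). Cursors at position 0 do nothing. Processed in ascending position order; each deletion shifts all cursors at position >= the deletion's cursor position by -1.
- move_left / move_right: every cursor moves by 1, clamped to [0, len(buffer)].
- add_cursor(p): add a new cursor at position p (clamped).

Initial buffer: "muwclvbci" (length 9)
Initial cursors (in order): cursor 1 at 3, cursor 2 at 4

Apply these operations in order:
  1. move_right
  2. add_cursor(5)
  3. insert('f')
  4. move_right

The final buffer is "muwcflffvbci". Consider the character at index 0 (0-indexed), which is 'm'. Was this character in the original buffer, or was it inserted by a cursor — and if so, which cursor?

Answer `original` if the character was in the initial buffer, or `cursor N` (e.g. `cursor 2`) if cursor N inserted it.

After op 1 (move_right): buffer="muwclvbci" (len 9), cursors c1@4 c2@5, authorship .........
After op 2 (add_cursor(5)): buffer="muwclvbci" (len 9), cursors c1@4 c2@5 c3@5, authorship .........
After op 3 (insert('f')): buffer="muwcflffvbci" (len 12), cursors c1@5 c2@8 c3@8, authorship ....1.23....
After op 4 (move_right): buffer="muwcflffvbci" (len 12), cursors c1@6 c2@9 c3@9, authorship ....1.23....
Authorship (.=original, N=cursor N): . . . . 1 . 2 3 . . . .
Index 0: author = original

Answer: original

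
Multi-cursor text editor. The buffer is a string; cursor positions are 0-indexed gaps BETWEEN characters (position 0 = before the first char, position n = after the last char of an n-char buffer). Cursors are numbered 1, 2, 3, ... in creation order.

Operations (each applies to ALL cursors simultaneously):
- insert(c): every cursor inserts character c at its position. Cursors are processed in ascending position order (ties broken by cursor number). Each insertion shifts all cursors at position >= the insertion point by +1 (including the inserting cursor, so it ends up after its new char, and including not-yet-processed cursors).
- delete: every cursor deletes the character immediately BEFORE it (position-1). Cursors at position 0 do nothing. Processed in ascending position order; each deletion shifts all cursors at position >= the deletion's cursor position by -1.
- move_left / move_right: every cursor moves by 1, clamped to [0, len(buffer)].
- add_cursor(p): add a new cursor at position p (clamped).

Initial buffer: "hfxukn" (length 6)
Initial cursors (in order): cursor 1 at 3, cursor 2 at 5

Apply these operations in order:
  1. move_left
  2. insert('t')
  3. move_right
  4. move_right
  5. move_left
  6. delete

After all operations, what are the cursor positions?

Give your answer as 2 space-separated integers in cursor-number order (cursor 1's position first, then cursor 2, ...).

Answer: 3 5

Derivation:
After op 1 (move_left): buffer="hfxukn" (len 6), cursors c1@2 c2@4, authorship ......
After op 2 (insert('t')): buffer="hftxutkn" (len 8), cursors c1@3 c2@6, authorship ..1..2..
After op 3 (move_right): buffer="hftxutkn" (len 8), cursors c1@4 c2@7, authorship ..1..2..
After op 4 (move_right): buffer="hftxutkn" (len 8), cursors c1@5 c2@8, authorship ..1..2..
After op 5 (move_left): buffer="hftxutkn" (len 8), cursors c1@4 c2@7, authorship ..1..2..
After op 6 (delete): buffer="hftutn" (len 6), cursors c1@3 c2@5, authorship ..1.2.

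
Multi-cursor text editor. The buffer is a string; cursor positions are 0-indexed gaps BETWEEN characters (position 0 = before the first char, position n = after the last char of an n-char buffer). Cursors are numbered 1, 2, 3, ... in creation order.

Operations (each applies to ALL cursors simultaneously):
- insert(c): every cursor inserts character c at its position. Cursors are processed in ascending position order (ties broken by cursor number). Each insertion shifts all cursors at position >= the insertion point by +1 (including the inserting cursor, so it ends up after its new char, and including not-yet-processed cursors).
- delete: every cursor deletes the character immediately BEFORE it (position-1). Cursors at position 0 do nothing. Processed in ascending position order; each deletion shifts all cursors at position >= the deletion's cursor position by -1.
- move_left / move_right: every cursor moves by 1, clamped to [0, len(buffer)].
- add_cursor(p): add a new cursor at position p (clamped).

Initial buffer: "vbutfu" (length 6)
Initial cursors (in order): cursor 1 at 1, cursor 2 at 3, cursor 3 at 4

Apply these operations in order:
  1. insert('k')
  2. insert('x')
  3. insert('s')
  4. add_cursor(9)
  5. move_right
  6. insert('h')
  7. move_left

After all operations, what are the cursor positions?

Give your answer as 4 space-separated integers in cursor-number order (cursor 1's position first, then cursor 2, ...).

Answer: 5 12 17 12

Derivation:
After op 1 (insert('k')): buffer="vkbuktkfu" (len 9), cursors c1@2 c2@5 c3@7, authorship .1..2.3..
After op 2 (insert('x')): buffer="vkxbukxtkxfu" (len 12), cursors c1@3 c2@7 c3@10, authorship .11..22.33..
After op 3 (insert('s')): buffer="vkxsbukxstkxsfu" (len 15), cursors c1@4 c2@9 c3@13, authorship .111..222.333..
After op 4 (add_cursor(9)): buffer="vkxsbukxstkxsfu" (len 15), cursors c1@4 c2@9 c4@9 c3@13, authorship .111..222.333..
After op 5 (move_right): buffer="vkxsbukxstkxsfu" (len 15), cursors c1@5 c2@10 c4@10 c3@14, authorship .111..222.333..
After op 6 (insert('h')): buffer="vkxsbhukxsthhkxsfhu" (len 19), cursors c1@6 c2@13 c4@13 c3@18, authorship .111.1.222.24333.3.
After op 7 (move_left): buffer="vkxsbhukxsthhkxsfhu" (len 19), cursors c1@5 c2@12 c4@12 c3@17, authorship .111.1.222.24333.3.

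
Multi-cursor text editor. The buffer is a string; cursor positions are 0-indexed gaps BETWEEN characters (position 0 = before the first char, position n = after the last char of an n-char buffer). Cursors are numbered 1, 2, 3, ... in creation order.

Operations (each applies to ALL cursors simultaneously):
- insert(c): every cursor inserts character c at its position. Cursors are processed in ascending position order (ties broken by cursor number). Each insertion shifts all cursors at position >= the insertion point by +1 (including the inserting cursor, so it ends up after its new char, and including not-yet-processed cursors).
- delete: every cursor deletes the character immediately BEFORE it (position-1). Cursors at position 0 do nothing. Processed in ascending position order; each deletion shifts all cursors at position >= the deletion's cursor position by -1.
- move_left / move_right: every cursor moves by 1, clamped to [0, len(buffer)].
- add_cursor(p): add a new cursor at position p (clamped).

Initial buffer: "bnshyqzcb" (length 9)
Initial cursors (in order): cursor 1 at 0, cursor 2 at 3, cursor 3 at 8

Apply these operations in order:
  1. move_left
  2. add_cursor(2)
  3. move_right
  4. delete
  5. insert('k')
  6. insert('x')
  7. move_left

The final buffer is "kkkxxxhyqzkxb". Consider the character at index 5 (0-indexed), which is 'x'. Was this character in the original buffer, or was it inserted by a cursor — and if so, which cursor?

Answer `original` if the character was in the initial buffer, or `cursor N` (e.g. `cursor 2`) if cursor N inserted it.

Answer: cursor 4

Derivation:
After op 1 (move_left): buffer="bnshyqzcb" (len 9), cursors c1@0 c2@2 c3@7, authorship .........
After op 2 (add_cursor(2)): buffer="bnshyqzcb" (len 9), cursors c1@0 c2@2 c4@2 c3@7, authorship .........
After op 3 (move_right): buffer="bnshyqzcb" (len 9), cursors c1@1 c2@3 c4@3 c3@8, authorship .........
After op 4 (delete): buffer="hyqzb" (len 5), cursors c1@0 c2@0 c4@0 c3@4, authorship .....
After op 5 (insert('k')): buffer="kkkhyqzkb" (len 9), cursors c1@3 c2@3 c4@3 c3@8, authorship 124....3.
After op 6 (insert('x')): buffer="kkkxxxhyqzkxb" (len 13), cursors c1@6 c2@6 c4@6 c3@12, authorship 124124....33.
After op 7 (move_left): buffer="kkkxxxhyqzkxb" (len 13), cursors c1@5 c2@5 c4@5 c3@11, authorship 124124....33.
Authorship (.=original, N=cursor N): 1 2 4 1 2 4 . . . . 3 3 .
Index 5: author = 4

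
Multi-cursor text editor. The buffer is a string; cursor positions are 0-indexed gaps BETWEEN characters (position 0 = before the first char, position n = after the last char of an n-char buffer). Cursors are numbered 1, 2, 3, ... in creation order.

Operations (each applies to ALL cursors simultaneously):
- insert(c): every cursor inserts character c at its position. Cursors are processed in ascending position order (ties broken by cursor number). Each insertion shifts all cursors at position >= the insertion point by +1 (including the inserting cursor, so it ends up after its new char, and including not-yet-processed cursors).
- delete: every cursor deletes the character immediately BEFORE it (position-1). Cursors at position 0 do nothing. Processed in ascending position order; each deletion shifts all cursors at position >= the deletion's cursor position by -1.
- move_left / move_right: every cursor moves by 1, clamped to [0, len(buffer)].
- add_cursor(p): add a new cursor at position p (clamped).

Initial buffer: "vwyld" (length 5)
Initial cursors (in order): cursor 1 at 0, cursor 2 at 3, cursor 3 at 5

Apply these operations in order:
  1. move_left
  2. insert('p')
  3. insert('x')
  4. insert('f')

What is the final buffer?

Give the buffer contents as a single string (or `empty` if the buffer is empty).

Answer: pxfvwpxfylpxfd

Derivation:
After op 1 (move_left): buffer="vwyld" (len 5), cursors c1@0 c2@2 c3@4, authorship .....
After op 2 (insert('p')): buffer="pvwpylpd" (len 8), cursors c1@1 c2@4 c3@7, authorship 1..2..3.
After op 3 (insert('x')): buffer="pxvwpxylpxd" (len 11), cursors c1@2 c2@6 c3@10, authorship 11..22..33.
After op 4 (insert('f')): buffer="pxfvwpxfylpxfd" (len 14), cursors c1@3 c2@8 c3@13, authorship 111..222..333.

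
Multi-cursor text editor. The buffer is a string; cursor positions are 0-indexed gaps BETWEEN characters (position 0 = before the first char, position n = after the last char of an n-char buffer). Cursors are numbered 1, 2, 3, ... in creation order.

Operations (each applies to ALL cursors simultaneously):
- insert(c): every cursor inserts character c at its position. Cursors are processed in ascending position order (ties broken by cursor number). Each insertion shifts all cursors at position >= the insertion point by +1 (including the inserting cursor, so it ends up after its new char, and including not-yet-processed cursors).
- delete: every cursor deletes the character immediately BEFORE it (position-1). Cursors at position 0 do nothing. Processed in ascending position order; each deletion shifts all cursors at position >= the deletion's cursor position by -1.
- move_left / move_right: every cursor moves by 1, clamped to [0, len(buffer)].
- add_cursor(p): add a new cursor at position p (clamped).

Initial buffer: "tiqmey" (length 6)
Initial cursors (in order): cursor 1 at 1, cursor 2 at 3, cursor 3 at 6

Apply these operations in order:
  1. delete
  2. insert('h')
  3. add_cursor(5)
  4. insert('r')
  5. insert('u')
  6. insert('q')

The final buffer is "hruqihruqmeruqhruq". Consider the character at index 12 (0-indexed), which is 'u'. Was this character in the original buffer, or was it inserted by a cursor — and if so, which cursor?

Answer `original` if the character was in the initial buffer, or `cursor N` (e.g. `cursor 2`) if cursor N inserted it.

Answer: cursor 4

Derivation:
After op 1 (delete): buffer="ime" (len 3), cursors c1@0 c2@1 c3@3, authorship ...
After op 2 (insert('h')): buffer="hihmeh" (len 6), cursors c1@1 c2@3 c3@6, authorship 1.2..3
After op 3 (add_cursor(5)): buffer="hihmeh" (len 6), cursors c1@1 c2@3 c4@5 c3@6, authorship 1.2..3
After op 4 (insert('r')): buffer="hrihrmerhr" (len 10), cursors c1@2 c2@5 c4@8 c3@10, authorship 11.22..433
After op 5 (insert('u')): buffer="hruihrumeruhru" (len 14), cursors c1@3 c2@7 c4@11 c3@14, authorship 111.222..44333
After op 6 (insert('q')): buffer="hruqihruqmeruqhruq" (len 18), cursors c1@4 c2@9 c4@14 c3@18, authorship 1111.2222..4443333
Authorship (.=original, N=cursor N): 1 1 1 1 . 2 2 2 2 . . 4 4 4 3 3 3 3
Index 12: author = 4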